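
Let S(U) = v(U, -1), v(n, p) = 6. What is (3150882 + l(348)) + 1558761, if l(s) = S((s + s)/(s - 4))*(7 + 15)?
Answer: 4709775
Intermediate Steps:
S(U) = 6
l(s) = 132 (l(s) = 6*(7 + 15) = 6*22 = 132)
(3150882 + l(348)) + 1558761 = (3150882 + 132) + 1558761 = 3151014 + 1558761 = 4709775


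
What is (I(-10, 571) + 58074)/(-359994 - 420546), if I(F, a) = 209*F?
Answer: -13996/195135 ≈ -0.071725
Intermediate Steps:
(I(-10, 571) + 58074)/(-359994 - 420546) = (209*(-10) + 58074)/(-359994 - 420546) = (-2090 + 58074)/(-780540) = 55984*(-1/780540) = -13996/195135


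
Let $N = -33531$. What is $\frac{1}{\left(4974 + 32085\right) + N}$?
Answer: $\frac{1}{3528} \approx 0.00028345$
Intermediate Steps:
$\frac{1}{\left(4974 + 32085\right) + N} = \frac{1}{\left(4974 + 32085\right) - 33531} = \frac{1}{37059 - 33531} = \frac{1}{3528}$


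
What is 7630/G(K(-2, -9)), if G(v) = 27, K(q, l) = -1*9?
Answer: 7630/27 ≈ 282.59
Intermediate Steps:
K(q, l) = -9
7630/G(K(-2, -9)) = 7630/27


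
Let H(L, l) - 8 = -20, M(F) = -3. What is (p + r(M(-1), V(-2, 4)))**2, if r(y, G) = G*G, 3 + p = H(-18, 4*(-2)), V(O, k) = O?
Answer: 121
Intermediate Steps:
H(L, l) = -12 (H(L, l) = 8 - 20 = -12)
p = -15 (p = -3 - 12 = -15)
r(y, G) = G**2
(p + r(M(-1), V(-2, 4)))**2 = (-15 + (-2)**2)**2 = (-15 + 4)**2 = (-11)**2 = 121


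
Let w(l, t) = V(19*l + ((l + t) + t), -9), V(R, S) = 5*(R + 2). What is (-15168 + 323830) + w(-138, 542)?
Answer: 300292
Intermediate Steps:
V(R, S) = 10 + 5*R (V(R, S) = 5*(2 + R) = 10 + 5*R)
w(l, t) = 10 + 10*t + 100*l (w(l, t) = 10 + 5*(19*l + ((l + t) + t)) = 10 + 5*(19*l + (l + 2*t)) = 10 + 5*(2*t + 20*l) = 10 + (10*t + 100*l) = 10 + 10*t + 100*l)
(-15168 + 323830) + w(-138, 542) = (-15168 + 323830) + (10 + 10*542 + 100*(-138)) = 308662 + (10 + 5420 - 13800) = 308662 - 8370 = 300292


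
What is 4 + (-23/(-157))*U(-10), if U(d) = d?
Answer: 398/157 ≈ 2.5350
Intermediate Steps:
4 + (-23/(-157))*U(-10) = 4 - 23/(-157)*(-10) = 4 - 23*(-1/157)*(-10) = 4 + (23/157)*(-10) = 4 - 230/157 = 398/157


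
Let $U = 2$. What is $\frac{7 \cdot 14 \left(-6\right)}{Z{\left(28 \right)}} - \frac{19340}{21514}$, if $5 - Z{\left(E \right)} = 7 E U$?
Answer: $\frac{860942}{1387653} \approx 0.62043$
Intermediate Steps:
$Z{\left(E \right)} = 5 - 14 E$ ($Z{\left(E \right)} = 5 - 7 E 2 = 5 - 14 E$)
$\frac{7 \cdot 14 \left(-6\right)}{Z{\left(28 \right)}} - \frac{19340}{21514} = \frac{7 \cdot 14 \left(-6\right)}{5 - 392} - \frac{19340}{21514} = \frac{98 \left(-6\right)}{5 - 392} - \frac{9670}{10757} = - \frac{588}{-387} - \frac{9670}{10757} = \left(-588\right) \left(- \frac{1}{387}\right) - \frac{9670}{10757} = \frac{196}{129} - \frac{9670}{10757} = \frac{860942}{1387653}$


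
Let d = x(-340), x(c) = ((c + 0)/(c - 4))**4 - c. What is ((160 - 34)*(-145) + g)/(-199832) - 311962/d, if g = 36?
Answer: -1704854135309958067/1863481166342540 ≈ -914.88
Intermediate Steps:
x(c) = -c + c**4/(-4 + c)**4 (x(c) = (c/(-4 + c))**4 - c = c**4/(-4 + c)**4 - c = -c + c**4/(-4 + c)**4)
d = 18650478065/54700816 (d = -1*(-340) + (-340)**4/(-4 - 340)**4 = 340 + 13363360000/(-344)**4 = 340 + 13363360000*(1/14003408896) = 340 + 52200625/54700816 = 18650478065/54700816 ≈ 340.95)
((160 - 34)*(-145) + g)/(-199832) - 311962/d = ((160 - 34)*(-145) + 36)/(-199832) - 311962/18650478065/54700816 = (126*(-145) + 36)*(-1/199832) - 311962*54700816/18650478065 = (-18270 + 36)*(-1/199832) - 17064575960992/18650478065 = -18234*(-1/199832) - 17064575960992/18650478065 = 9117/99916 - 17064575960992/18650478065 = -1704854135309958067/1863481166342540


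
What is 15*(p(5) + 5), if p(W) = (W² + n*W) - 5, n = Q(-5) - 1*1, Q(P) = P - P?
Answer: 300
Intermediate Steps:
Q(P) = 0
n = -1 (n = 0 - 1*1 = 0 - 1 = -1)
p(W) = -5 + W² - W (p(W) = (W² - W) - 5 = -5 + W² - W)
15*(p(5) + 5) = 15*((-5 + 5² - 1*5) + 5) = 15*((-5 + 25 - 5) + 5) = 15*(15 + 5) = 15*20 = 300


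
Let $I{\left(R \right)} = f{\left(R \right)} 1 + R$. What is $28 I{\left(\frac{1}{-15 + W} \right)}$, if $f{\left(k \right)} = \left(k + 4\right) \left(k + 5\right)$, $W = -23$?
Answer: $\frac{199507}{361} \approx 552.65$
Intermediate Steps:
$f{\left(k \right)} = \left(4 + k\right) \left(5 + k\right)$
$I{\left(R \right)} = 20 + R^{2} + 10 R$ ($I{\left(R \right)} = \left(20 + R^{2} + 9 R\right) 1 + R = \left(20 + R^{2} + 9 R\right) + R = 20 + R^{2} + 10 R$)
$28 I{\left(\frac{1}{-15 + W} \right)} = 28 \left(20 + \left(\frac{1}{-15 - 23}\right)^{2} + \frac{10}{-15 - 23}\right) = 28 \left(20 + \left(\frac{1}{-38}\right)^{2} + \frac{10}{-38}\right) = 28 \left(20 + \left(- \frac{1}{38}\right)^{2} + 10 \left(- \frac{1}{38}\right)\right) = 28 \left(20 + \frac{1}{1444} - \frac{5}{19}\right) = 28 \cdot \frac{28501}{1444} = \frac{199507}{361}$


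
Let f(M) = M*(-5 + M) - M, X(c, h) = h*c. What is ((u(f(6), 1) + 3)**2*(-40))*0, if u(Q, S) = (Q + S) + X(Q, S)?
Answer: 0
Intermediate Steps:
X(c, h) = c*h
f(M) = -M + M*(-5 + M)
u(Q, S) = Q + S + Q*S (u(Q, S) = (Q + S) + Q*S = Q + S + Q*S)
((u(f(6), 1) + 3)**2*(-40))*0 = (((6*(-6 + 6) + 1 + (6*(-6 + 6))*1) + 3)**2*(-40))*0 = (((6*0 + 1 + (6*0)*1) + 3)**2*(-40))*0 = (((0 + 1 + 0*1) + 3)**2*(-40))*0 = (((0 + 1 + 0) + 3)**2*(-40))*0 = ((1 + 3)**2*(-40))*0 = (4**2*(-40))*0 = (16*(-40))*0 = -640*0 = 0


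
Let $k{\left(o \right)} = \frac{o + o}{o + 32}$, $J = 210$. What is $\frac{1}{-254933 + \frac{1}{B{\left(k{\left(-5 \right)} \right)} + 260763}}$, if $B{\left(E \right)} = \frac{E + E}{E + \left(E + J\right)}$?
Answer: $- \frac{147331093}{37559557531204} \approx -3.9226 \cdot 10^{-6}$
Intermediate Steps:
$k{\left(o \right)} = \frac{2 o}{32 + o}$
$B{\left(E \right)} = \frac{2 E}{210 + 2 E}$ ($B{\left(E \right)} = \frac{E + E}{E + \left(E + 210\right)} = \frac{2 E}{E + \left(210 + E\right)} = \frac{2 E}{210 + 2 E}$)
$\frac{1}{-254933 + \frac{1}{B{\left(k{\left(-5 \right)} \right)} + 260763}} = \frac{1}{-254933 + \frac{1}{\frac{2 \left(-5\right) \frac{1}{32 - 5}}{105 + 2 \left(-5\right) \frac{1}{32 - 5}} + 260763}} = \frac{1}{-254933 + \frac{1}{\frac{2 \left(-5\right) \frac{1}{27}}{105 + 2 \left(-5\right) \frac{1}{27}} + 260763}} = \frac{1}{-254933 + \frac{1}{- \frac{10}{27 \left(105 - \frac{10}{27}\right)} + 260763}} = \frac{1}{-254933 + \frac{1}{- \frac{10}{27 \cdot \frac{2825}{27}} + 260763}} = \frac{1}{-254933 + \frac{1}{\left(- \frac{10}{27}\right) \frac{27}{2825} + 260763}} = \frac{1}{-254933 + \frac{1}{- \frac{2}{565} + 260763}} = \frac{1}{-254933 + \frac{1}{\frac{147331093}{565}}} = \frac{1}{-254933 + \frac{565}{147331093}} = \frac{1}{- \frac{37559557531204}{147331093}} = - \frac{147331093}{37559557531204}$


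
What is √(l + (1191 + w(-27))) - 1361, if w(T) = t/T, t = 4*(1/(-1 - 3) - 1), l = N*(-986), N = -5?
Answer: -1361 + 2*√123954/9 ≈ -1282.8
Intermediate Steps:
l = 4930 (l = -5*(-986) = 4930)
t = -5 (t = 4*(1/(-4) - 1) = 4*(-¼ - 1) = 4*(-5/4) = -5)
w(T) = -5/T
√(l + (1191 + w(-27))) - 1361 = √(4930 + (1191 - 5/(-27))) - 1361 = √(4930 + (1191 - 5*(-1/27))) - 1361 = √(4930 + (1191 + 5/27)) - 1361 = √(4930 + 32162/27) - 1361 = √(165272/27) - 1361 = 2*√123954/9 - 1361 = -1361 + 2*√123954/9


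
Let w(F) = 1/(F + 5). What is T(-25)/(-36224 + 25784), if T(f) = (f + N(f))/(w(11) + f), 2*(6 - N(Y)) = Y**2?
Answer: -221/173565 ≈ -0.0012733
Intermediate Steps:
w(F) = 1/(5 + F)
N(Y) = 6 - Y**2/2
T(f) = (6 + f - f**2/2)/(1/16 + f) (T(f) = (f + (6 - f**2/2))/(1/(5 + 11) + f) = (6 + f - f**2/2)/(1/16 + f))
T(-25)/(-36224 + 25784) = (8*(12 - 1*(-25)**2 + 2*(-25))/(1 + 16*(-25)))/(-36224 + 25784) = (8*(12 - 1*625 - 50)/(1 - 400))/(-10440) = (8*(12 - 625 - 50)/(-399))*(-1/10440) = (8*(-1/399)*(-663))*(-1/10440) = (1768/133)*(-1/10440) = -221/173565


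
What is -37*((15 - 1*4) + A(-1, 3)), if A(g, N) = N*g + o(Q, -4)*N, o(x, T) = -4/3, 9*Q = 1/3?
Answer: -148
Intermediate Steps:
Q = 1/27 (Q = (⅑)/3 = (⅑)*(⅓) = 1/27 ≈ 0.037037)
o(x, T) = -4/3 (o(x, T) = -4*⅓ = -4/3)
A(g, N) = -4*N/3 + N*g (A(g, N) = N*g - 4*N/3 = -4*N/3 + N*g)
-37*((15 - 1*4) + A(-1, 3)) = -37*((15 - 1*4) + (⅓)*3*(-4 + 3*(-1))) = -37*((15 - 4) + (⅓)*3*(-4 - 3)) = -37*(11 + (⅓)*3*(-7)) = -37*(11 - 7) = -37*4 = -148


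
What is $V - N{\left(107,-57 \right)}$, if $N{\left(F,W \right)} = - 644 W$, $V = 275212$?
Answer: $238504$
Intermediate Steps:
$V - N{\left(107,-57 \right)} = 275212 - \left(-644\right) \left(-57\right) = 275212 - 36708 = 238504$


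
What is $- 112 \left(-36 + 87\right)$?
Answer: $-5712$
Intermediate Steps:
$- 112 \left(-36 + 87\right) = \left(-112\right) 51 = -5712$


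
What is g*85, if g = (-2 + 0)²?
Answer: 340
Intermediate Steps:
g = 4 (g = (-2)² = 4)
g*85 = 4*85 = 340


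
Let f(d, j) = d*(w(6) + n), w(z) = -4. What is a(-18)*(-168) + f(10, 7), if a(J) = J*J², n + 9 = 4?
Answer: 979686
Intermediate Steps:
n = -5 (n = -9 + 4 = -5)
a(J) = J³
f(d, j) = -9*d (f(d, j) = d*(-4 - 5) = d*(-9) = -9*d)
a(-18)*(-168) + f(10, 7) = (-18)³*(-168) - 9*10 = -5832*(-168) - 90 = 979776 - 90 = 979686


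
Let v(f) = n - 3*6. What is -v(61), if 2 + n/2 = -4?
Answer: 30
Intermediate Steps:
n = -12 (n = -4 + 2*(-4) = -4 - 8 = -12)
v(f) = -30 (v(f) = -12 - 3*6 = -12 - 18 = -30)
-v(61) = -1*(-30) = 30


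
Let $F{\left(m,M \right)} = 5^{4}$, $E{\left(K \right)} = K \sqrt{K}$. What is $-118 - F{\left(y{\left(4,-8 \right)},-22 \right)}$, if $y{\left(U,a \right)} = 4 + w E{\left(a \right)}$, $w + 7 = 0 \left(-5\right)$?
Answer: $-743$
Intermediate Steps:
$E{\left(K \right)} = K^{\frac{3}{2}}$
$w = -7$ ($w = -7 + 0 \left(-5\right) = -7 + 0 = -7$)
$y{\left(U,a \right)} = 4 - 7 a^{\frac{3}{2}}$
$F{\left(m,M \right)} = 625$
$-118 - F{\left(y{\left(4,-8 \right)},-22 \right)} = -118 - 625 = -743$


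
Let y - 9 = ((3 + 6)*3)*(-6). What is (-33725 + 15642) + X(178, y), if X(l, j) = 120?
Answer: -17963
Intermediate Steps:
y = -153 (y = 9 + ((3 + 6)*3)*(-6) = 9 + (9*3)*(-6) = 9 + 27*(-6) = 9 - 162 = -153)
(-33725 + 15642) + X(178, y) = (-33725 + 15642) + 120 = -18083 + 120 = -17963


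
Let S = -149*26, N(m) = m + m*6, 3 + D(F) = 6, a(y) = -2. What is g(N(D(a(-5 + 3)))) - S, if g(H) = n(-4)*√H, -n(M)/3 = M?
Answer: 3874 + 12*√21 ≈ 3929.0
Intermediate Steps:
n(M) = -3*M
D(F) = 3 (D(F) = -3 + 6 = 3)
N(m) = 7*m (N(m) = m + 6*m = 7*m)
g(H) = 12*√H (g(H) = (-3*(-4))*√H = 12*√H)
S = -3874
g(N(D(a(-5 + 3)))) - S = 12*√(7*3) - 1*(-3874) = 12*√21 + 3874 = 3874 + 12*√21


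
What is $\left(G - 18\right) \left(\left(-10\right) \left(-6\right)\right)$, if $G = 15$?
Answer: $-180$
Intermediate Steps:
$\left(G - 18\right) \left(\left(-10\right) \left(-6\right)\right) = \left(15 - 18\right) \left(\left(-10\right) \left(-6\right)\right) = \left(-3\right) 60 = -180$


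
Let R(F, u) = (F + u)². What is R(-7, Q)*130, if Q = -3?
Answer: 13000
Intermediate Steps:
R(-7, Q)*130 = (-7 - 3)²*130 = (-10)²*130 = 100*130 = 13000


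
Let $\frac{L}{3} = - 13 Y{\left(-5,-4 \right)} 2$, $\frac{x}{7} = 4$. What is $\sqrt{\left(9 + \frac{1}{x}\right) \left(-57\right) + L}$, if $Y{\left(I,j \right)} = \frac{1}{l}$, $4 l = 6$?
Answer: $\frac{i \sqrt{111139}}{14} \approx 23.813 i$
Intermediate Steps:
$l = \frac{3}{2}$ ($l = \frac{1}{4} \cdot 6 = \frac{3}{2} \approx 1.5$)
$Y{\left(I,j \right)} = \frac{2}{3}$ ($Y{\left(I,j \right)} = \frac{1}{\frac{3}{2}} = \frac{2}{3}$)
$x = 28$ ($x = 7 \cdot 4 = 28$)
$L = -52$ ($L = 3 \left(-13\right) \frac{2}{3} \cdot 2 = 3 \left(\left(- \frac{26}{3}\right) 2\right) = 3 \left(- \frac{52}{3}\right) = -52$)
$\sqrt{\left(9 + \frac{1}{x}\right) \left(-57\right) + L} = \sqrt{\left(9 + \frac{1}{28}\right) \left(-57\right) - 52} = \sqrt{\frac{253}{28} \left(-57\right) - 52} = \sqrt{- \frac{14421}{28} - 52} = \sqrt{- \frac{15877}{28}} = \frac{i \sqrt{111139}}{14}$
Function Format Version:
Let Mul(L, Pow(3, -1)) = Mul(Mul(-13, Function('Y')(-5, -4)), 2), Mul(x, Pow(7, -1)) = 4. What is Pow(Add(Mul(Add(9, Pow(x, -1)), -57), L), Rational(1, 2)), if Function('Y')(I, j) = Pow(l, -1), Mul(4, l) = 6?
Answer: Mul(Rational(1, 14), I, Pow(111139, Rational(1, 2))) ≈ Mul(23.813, I)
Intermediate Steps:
l = Rational(3, 2) (l = Mul(Rational(1, 4), 6) = Rational(3, 2) ≈ 1.5000)
Function('Y')(I, j) = Rational(2, 3) (Function('Y')(I, j) = Pow(Rational(3, 2), -1) = Rational(2, 3))
x = 28 (x = Mul(7, 4) = 28)
L = -52 (L = Mul(3, Mul(Mul(-13, Rational(2, 3)), 2)) = Mul(3, Mul(Rational(-26, 3), 2)) = Mul(3, Rational(-52, 3)) = -52)
Pow(Add(Mul(Add(9, Pow(x, -1)), -57), L), Rational(1, 2)) = Pow(Add(Mul(Add(9, Pow(28, -1)), -57), -52), Rational(1, 2)) = Pow(Add(Mul(Add(9, Rational(1, 28)), -57), -52), Rational(1, 2)) = Pow(Add(Mul(Rational(253, 28), -57), -52), Rational(1, 2)) = Pow(Add(Rational(-14421, 28), -52), Rational(1, 2)) = Pow(Rational(-15877, 28), Rational(1, 2)) = Mul(Rational(1, 14), I, Pow(111139, Rational(1, 2)))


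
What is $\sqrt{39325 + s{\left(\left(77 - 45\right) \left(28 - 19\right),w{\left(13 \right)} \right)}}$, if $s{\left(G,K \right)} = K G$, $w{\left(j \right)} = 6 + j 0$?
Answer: $\sqrt{41053} \approx 202.62$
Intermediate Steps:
$w{\left(j \right)} = 6$ ($w{\left(j \right)} = 6 + 0 = 6$)
$s{\left(G,K \right)} = G K$
$\sqrt{39325 + s{\left(\left(77 - 45\right) \left(28 - 19\right),w{\left(13 \right)} \right)}} = \sqrt{39325 + \left(77 - 45\right) \left(28 - 19\right) 6} = \sqrt{39325 + 32 \cdot 9 \cdot 6} = \sqrt{39325 + 288 \cdot 6} = \sqrt{39325 + 1728} = \sqrt{41053}$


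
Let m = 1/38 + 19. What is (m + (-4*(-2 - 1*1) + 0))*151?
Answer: 178029/38 ≈ 4685.0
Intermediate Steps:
m = 723/38 (m = 1/38 + 19 = 723/38 ≈ 19.026)
(m + (-4*(-2 - 1*1) + 0))*151 = (723/38 + (-4*(-2 - 1*1) + 0))*151 = (723/38 + (-4*(-2 - 1) + 0))*151 = (723/38 + (-4*(-3) + 0))*151 = (723/38 + (12 + 0))*151 = (723/38 + 12)*151 = (1179/38)*151 = 178029/38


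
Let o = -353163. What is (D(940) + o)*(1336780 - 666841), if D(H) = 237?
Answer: -236438891514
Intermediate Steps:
(D(940) + o)*(1336780 - 666841) = (237 - 353163)*(1336780 - 666841) = -352926*669939 = -236438891514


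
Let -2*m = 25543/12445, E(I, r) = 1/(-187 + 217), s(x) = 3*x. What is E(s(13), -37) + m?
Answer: -7414/7467 ≈ -0.99290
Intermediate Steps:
E(I, r) = 1/30
m = -25543/24890 (m = -25543/(2*12445) = -½*25543/12445 = -25543/24890 ≈ -1.0262)
E(s(13), -37) + m = 1/30 - 25543/24890 = -7414/7467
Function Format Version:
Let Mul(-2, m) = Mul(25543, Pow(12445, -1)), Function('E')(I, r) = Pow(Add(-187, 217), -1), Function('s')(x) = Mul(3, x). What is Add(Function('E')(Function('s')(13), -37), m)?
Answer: Rational(-7414, 7467) ≈ -0.99290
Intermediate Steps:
Function('E')(I, r) = Rational(1, 30) (Function('E')(I, r) = Pow(30, -1) = Rational(1, 30))
m = Rational(-25543, 24890) (m = Mul(Rational(-1, 2), Mul(25543, Pow(12445, -1))) = Mul(Rational(-1, 2), Mul(25543, Rational(1, 12445))) = Mul(Rational(-1, 2), Rational(25543, 12445)) = Rational(-25543, 24890) ≈ -1.0262)
Add(Function('E')(Function('s')(13), -37), m) = Add(Rational(1, 30), Rational(-25543, 24890)) = Rational(-7414, 7467)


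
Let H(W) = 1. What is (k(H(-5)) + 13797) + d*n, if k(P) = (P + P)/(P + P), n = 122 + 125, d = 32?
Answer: 21702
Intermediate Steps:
n = 247
k(P) = 1 (k(P) = (2*P)/((2*P)) = (2*P)*(1/(2*P)) = 1)
(k(H(-5)) + 13797) + d*n = (1 + 13797) + 32*247 = 13798 + 7904 = 21702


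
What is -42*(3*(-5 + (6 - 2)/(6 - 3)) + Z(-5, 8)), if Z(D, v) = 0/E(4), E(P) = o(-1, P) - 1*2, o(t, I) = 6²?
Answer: 462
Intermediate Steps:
o(t, I) = 36
E(P) = 34 (E(P) = 36 - 1*2 = 36 - 2 = 34)
Z(D, v) = 0 (Z(D, v) = 0/34 = 0*(1/34) = 0)
-42*(3*(-5 + (6 - 2)/(6 - 3)) + Z(-5, 8)) = -42*(3*(-5 + (6 - 2)/(6 - 3)) + 0) = -42*(3*(-5 + 4/3) + 0) = -42*(3*(-11/3) + 0) = -42*(-11 + 0) = -42*(-11) = 462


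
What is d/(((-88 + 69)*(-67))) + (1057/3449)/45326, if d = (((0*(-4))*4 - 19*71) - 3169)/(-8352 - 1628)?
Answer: 89965601314/248261598144745 ≈ 0.00036238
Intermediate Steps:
d = 2259/4990 (d = ((0*4 - 1349) - 3169)/(-9980) = ((0 - 1349) - 3169)*(-1/9980) = (-1349 - 3169)*(-1/9980) = -4518*(-1/9980) = 2259/4990 ≈ 0.45271)
d/(((-88 + 69)*(-67))) + (1057/3449)/45326 = 2259/(4990*(((-88 + 69)*(-67)))) + (1057/3449)/45326 = 2259/(4990*((-19*(-67)))) + (1057*(1/3449))*(1/45326) = (2259/4990)/1273 + (1057/3449)*(1/45326) = (2259/4990)*(1/1273) + 1057/156329374 = 2259/6352270 + 1057/156329374 = 89965601314/248261598144745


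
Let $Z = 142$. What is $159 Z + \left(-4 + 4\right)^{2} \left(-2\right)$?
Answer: $22578$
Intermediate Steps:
$159 Z + \left(-4 + 4\right)^{2} \left(-2\right) = 159 \cdot 142 + \left(-4 + 4\right)^{2} \left(-2\right) = 22578 + 0^{2} \left(-2\right) = 22578 + 0 \left(-2\right) = 22578 + 0 = 22578$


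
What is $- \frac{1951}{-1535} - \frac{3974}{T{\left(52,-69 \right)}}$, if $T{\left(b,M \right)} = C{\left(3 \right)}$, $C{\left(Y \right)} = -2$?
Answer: $\frac{3051996}{1535} \approx 1988.3$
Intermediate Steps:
$T{\left(b,M \right)} = -2$
$- \frac{1951}{-1535} - \frac{3974}{T{\left(52,-69 \right)}} = - \frac{1951}{-1535} - \frac{3974}{-2} = \left(-1951\right) \left(- \frac{1}{1535}\right) - -1987 = \frac{1951}{1535} + 1987 = \frac{3051996}{1535}$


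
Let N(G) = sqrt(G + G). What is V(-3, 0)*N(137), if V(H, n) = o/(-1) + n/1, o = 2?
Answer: -2*sqrt(274) ≈ -33.106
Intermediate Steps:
N(G) = sqrt(2)*sqrt(G) (N(G) = sqrt(2*G) = sqrt(2)*sqrt(G))
V(H, n) = -2 + n (V(H, n) = 2/(-1) + n/1 = 2*(-1) + n*1 = -2 + n)
V(-3, 0)*N(137) = (-2 + 0)*(sqrt(2)*sqrt(137)) = -2*sqrt(274)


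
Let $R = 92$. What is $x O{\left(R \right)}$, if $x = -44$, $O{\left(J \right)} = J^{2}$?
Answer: $-372416$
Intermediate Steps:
$x O{\left(R \right)} = - 44 \cdot 92^{2} = \left(-44\right) 8464 = -372416$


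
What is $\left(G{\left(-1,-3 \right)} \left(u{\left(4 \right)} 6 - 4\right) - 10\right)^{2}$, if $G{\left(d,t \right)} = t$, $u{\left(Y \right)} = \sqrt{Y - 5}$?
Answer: $-320 - 72 i \approx -320.0 - 72.0 i$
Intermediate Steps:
$u{\left(Y \right)} = \sqrt{-5 + Y}$
$\left(G{\left(-1,-3 \right)} \left(u{\left(4 \right)} 6 - 4\right) - 10\right)^{2} = \left(- 3 \left(\sqrt{-5 + 4} \cdot 6 - 4\right) - 10\right)^{2} = \left(- 3 \left(\sqrt{-1} \cdot 6 - 4\right) - 10\right)^{2} = \left(- 3 \left(i 6 - 4\right) - 10\right)^{2} = \left(- 3 \left(6 i - 4\right) - 10\right)^{2} = \left(- 3 \left(-4 + 6 i\right) - 10\right)^{2} = \left(\left(12 - 18 i\right) - 10\right)^{2} = \left(2 - 18 i\right)^{2}$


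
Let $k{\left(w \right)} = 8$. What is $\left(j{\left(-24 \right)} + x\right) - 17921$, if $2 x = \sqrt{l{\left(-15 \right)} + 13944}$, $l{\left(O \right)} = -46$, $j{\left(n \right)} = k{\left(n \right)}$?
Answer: $-17913 + \frac{\sqrt{13898}}{2} \approx -17854.0$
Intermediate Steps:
$j{\left(n \right)} = 8$
$x = \frac{\sqrt{13898}}{2}$ ($x = \frac{\sqrt{-46 + 13944}}{2} = \frac{\sqrt{13898}}{2} \approx 58.945$)
$\left(j{\left(-24 \right)} + x\right) - 17921 = \left(8 + \frac{\sqrt{13898}}{2}\right) - 17921 = -17913 + \frac{\sqrt{13898}}{2}$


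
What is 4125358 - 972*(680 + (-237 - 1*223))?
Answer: 3911518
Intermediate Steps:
4125358 - 972*(680 + (-237 - 1*223)) = 4125358 - 972*(680 + (-237 - 223)) = 4125358 - 972*(680 - 460) = 4125358 - 972*220 = 4125358 - 1*213840 = 4125358 - 213840 = 3911518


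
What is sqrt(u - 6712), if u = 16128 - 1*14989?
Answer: I*sqrt(5573) ≈ 74.653*I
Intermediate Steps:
u = 1139 (u = 16128 - 14989 = 1139)
sqrt(u - 6712) = sqrt(1139 - 6712) = sqrt(-5573) = I*sqrt(5573)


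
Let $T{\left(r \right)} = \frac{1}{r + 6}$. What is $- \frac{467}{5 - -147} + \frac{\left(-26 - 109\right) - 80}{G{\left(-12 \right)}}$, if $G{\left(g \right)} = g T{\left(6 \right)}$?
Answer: $\frac{32213}{152} \approx 211.93$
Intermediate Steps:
$T{\left(r \right)} = \frac{1}{6 + r}$
$G{\left(g \right)} = \frac{g}{12}$ ($G{\left(g \right)} = \frac{g}{6 + 6} = \frac{g}{12}$)
$- \frac{467}{5 - -147} + \frac{\left(-26 - 109\right) - 80}{G{\left(-12 \right)}} = - \frac{467}{5 - -147} + \frac{\left(-26 - 109\right) - 80}{\frac{1}{12} \left(-12\right)} = - \frac{467}{5 + 147} + \frac{-135 - 80}{-1} = - \frac{467}{152} - -215 = \left(-467\right) \frac{1}{152} + 215 = - \frac{467}{152} + 215 = \frac{32213}{152}$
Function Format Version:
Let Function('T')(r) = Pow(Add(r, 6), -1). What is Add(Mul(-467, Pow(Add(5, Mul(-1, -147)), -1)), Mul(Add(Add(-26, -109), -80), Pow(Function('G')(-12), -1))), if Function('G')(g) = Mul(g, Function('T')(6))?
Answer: Rational(32213, 152) ≈ 211.93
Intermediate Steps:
Function('T')(r) = Pow(Add(6, r), -1)
Function('G')(g) = Mul(Rational(1, 12), g) (Function('G')(g) = Mul(g, Pow(Add(6, 6), -1)) = Mul(g, Pow(12, -1)) = Mul(g, Rational(1, 12)) = Mul(Rational(1, 12), g))
Add(Mul(-467, Pow(Add(5, Mul(-1, -147)), -1)), Mul(Add(Add(-26, -109), -80), Pow(Function('G')(-12), -1))) = Add(Mul(-467, Pow(Add(5, Mul(-1, -147)), -1)), Mul(Add(Add(-26, -109), -80), Pow(Mul(Rational(1, 12), -12), -1))) = Add(Mul(-467, Pow(Add(5, 147), -1)), Mul(Add(-135, -80), Pow(-1, -1))) = Add(Mul(-467, Pow(152, -1)), Mul(-215, -1)) = Add(Mul(-467, Rational(1, 152)), 215) = Add(Rational(-467, 152), 215) = Rational(32213, 152)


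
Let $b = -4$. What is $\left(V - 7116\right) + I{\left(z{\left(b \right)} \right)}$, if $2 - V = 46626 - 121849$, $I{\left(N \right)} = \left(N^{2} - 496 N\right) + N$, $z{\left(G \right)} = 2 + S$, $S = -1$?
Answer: $67615$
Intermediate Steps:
$z{\left(G \right)} = 1$ ($z{\left(G \right)} = 2 - 1 = 1$)
$I{\left(N \right)} = N^{2} - 495 N$
$V = 75225$ ($V = 2 - \left(46626 - 121849\right) = 2 - -75223 = 2 + 75223 = 75225$)
$\left(V - 7116\right) + I{\left(z{\left(b \right)} \right)} = \left(75225 - 7116\right) + 1 \left(-495 + 1\right) = 68109 + 1 \left(-494\right) = 68109 - 494 = 67615$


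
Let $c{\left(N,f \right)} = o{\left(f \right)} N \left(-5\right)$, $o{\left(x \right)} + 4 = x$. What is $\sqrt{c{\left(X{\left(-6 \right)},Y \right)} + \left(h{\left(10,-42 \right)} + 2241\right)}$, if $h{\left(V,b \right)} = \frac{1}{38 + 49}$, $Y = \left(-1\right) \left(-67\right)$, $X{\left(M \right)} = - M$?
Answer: $\frac{\sqrt{2656806}}{87} \approx 18.735$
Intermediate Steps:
$o{\left(x \right)} = -4 + x$
$Y = 67$
$h{\left(V,b \right)} = \frac{1}{87}$
$c{\left(N,f \right)} = - 5 N \left(-4 + f\right)$ ($c{\left(N,f \right)} = \left(-4 + f\right) N \left(-5\right) = N \left(-4 + f\right) \left(-5\right) = - 5 N \left(-4 + f\right)$)
$\sqrt{c{\left(X{\left(-6 \right)},Y \right)} + \left(h{\left(10,-42 \right)} + 2241\right)} = \sqrt{5 \left(\left(-1\right) \left(-6\right)\right) \left(4 - 67\right) + \left(\frac{1}{87} + 2241\right)} = \sqrt{5 \cdot 6 \left(4 - 67\right) + \frac{194968}{87}} = \sqrt{5 \cdot 6 \left(-63\right) + \frac{194968}{87}} = \sqrt{-1890 + \frac{194968}{87}} = \sqrt{\frac{30538}{87}} = \frac{\sqrt{2656806}}{87}$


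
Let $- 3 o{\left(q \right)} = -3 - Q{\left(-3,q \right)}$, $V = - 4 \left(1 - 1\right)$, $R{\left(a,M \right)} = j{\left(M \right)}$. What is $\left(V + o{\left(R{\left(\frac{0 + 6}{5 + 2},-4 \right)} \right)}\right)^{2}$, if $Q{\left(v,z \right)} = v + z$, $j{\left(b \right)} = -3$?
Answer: $1$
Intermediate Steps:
$R{\left(a,M \right)} = -3$
$V = 0$ ($V = \left(-4\right) 0 = 0$)
$o{\left(q \right)} = \frac{q}{3}$ ($o{\left(q \right)} = - \frac{-3 - \left(-3 + q\right)}{3} = - \frac{\left(-1\right) q}{3} = \frac{q}{3}$)
$\left(V + o{\left(R{\left(\frac{0 + 6}{5 + 2},-4 \right)} \right)}\right)^{2} = \left(0 + \frac{1}{3} \left(-3\right)\right)^{2} = \left(0 - 1\right)^{2} = \left(-1\right)^{2} = 1$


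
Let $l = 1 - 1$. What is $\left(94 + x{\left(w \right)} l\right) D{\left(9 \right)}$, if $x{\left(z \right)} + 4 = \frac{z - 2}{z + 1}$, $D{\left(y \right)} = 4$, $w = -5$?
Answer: $376$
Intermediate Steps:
$l = 0$
$x{\left(z \right)} = -4 + \frac{-2 + z}{1 + z}$ ($x{\left(z \right)} = -4 + \frac{z - 2}{z + 1} = -4 + \frac{-2 + z}{1 + z}$)
$\left(94 + x{\left(w \right)} l\right) D{\left(9 \right)} = \left(94 + \frac{3 \left(-2 - -5\right)}{1 - 5} \cdot 0\right) 4 = \left(94 + \frac{3 \left(-2 + 5\right)}{-4} \cdot 0\right) 4 = \left(94 + 3 \left(- \frac{1}{4}\right) 3 \cdot 0\right) 4 = \left(94 - 0\right) 4 = \left(94 + 0\right) 4 = 94 \cdot 4 = 376$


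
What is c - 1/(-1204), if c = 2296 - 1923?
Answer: 449093/1204 ≈ 373.00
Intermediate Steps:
c = 373
c - 1/(-1204) = 373 - 1/(-1204) = 373 - 1*(-1/1204) = 373 + 1/1204 = 449093/1204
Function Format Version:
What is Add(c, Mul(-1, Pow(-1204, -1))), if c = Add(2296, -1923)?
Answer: Rational(449093, 1204) ≈ 373.00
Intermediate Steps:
c = 373
Add(c, Mul(-1, Pow(-1204, -1))) = Add(373, Mul(-1, Pow(-1204, -1))) = Add(373, Mul(-1, Rational(-1, 1204))) = Add(373, Rational(1, 1204)) = Rational(449093, 1204)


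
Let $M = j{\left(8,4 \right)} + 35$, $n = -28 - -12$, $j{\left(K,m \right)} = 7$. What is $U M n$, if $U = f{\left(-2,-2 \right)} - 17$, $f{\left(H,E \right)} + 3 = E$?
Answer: $14784$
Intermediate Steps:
$f{\left(H,E \right)} = -3 + E$
$U = -22$ ($U = \left(-3 - 2\right) - 17 = -5 - 17 = -22$)
$n = -16$ ($n = -28 + 12 = -16$)
$M = 42$ ($M = 7 + 35 = 42$)
$U M n = \left(-22\right) 42 \left(-16\right) = \left(-924\right) \left(-16\right) = 14784$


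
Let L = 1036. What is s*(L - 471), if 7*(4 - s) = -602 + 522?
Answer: 61020/7 ≈ 8717.1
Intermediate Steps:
s = 108/7 (s = 4 - (-602 + 522)/7 = 4 - ⅐*(-80) = 4 + 80/7 = 108/7 ≈ 15.429)
s*(L - 471) = 108*(1036 - 471)/7 = (108/7)*565 = 61020/7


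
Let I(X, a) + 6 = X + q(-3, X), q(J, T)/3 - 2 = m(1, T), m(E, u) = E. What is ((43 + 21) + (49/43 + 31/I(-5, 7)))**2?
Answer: 18224361/7396 ≈ 2464.1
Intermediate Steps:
q(J, T) = 9 (q(J, T) = 6 + 3*1 = 6 + 3 = 9)
I(X, a) = 3 + X (I(X, a) = -6 + (X + 9) = -6 + (9 + X) = 3 + X)
((43 + 21) + (49/43 + 31/I(-5, 7)))**2 = ((43 + 21) + (49/43 + 31/(3 - 5)))**2 = (64 + (49*(1/43) + 31/(-2)))**2 = (64 + (49/43 + 31*(-1/2)))**2 = (64 + (49/43 - 31/2))**2 = (64 - 1235/86)**2 = (4269/86)**2 = 18224361/7396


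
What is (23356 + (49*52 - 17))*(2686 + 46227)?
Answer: 1266210831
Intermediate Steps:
(23356 + (49*52 - 17))*(2686 + 46227) = (23356 + (2548 - 17))*48913 = (23356 + 2531)*48913 = 25887*48913 = 1266210831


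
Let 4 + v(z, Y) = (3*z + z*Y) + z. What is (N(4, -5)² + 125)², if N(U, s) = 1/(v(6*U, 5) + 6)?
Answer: 35289552131001/2258530576 ≈ 15625.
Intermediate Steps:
v(z, Y) = -4 + 4*z + Y*z (v(z, Y) = -4 + ((3*z + z*Y) + z) = -4 + ((3*z + Y*z) + z) = -4 + (4*z + Y*z) = -4 + 4*z + Y*z)
N(U, s) = 1/(2 + 54*U) (N(U, s) = 1/((-4 + 4*(6*U) + 5*(6*U)) + 6) = 1/((-4 + 24*U + 30*U) + 6) = 1/((-4 + 54*U) + 6) = 1/(2 + 54*U))
(N(4, -5)² + 125)² = ((1/(2*(1 + 27*4)))² + 125)² = ((1/(2*(1 + 108)))² + 125)² = (((½)/109)² + 125)² = (((½)*(1/109))² + 125)² = ((1/218)² + 125)² = (1/47524 + 125)² = (5940501/47524)² = 35289552131001/2258530576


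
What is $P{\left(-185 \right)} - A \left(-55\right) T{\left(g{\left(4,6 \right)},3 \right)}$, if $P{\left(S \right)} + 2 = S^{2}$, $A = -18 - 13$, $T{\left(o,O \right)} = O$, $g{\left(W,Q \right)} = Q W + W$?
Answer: $29108$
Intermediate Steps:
$g{\left(W,Q \right)} = W + Q W$
$A = -31$
$P{\left(S \right)} = -2 + S^{2}$
$P{\left(-185 \right)} - A \left(-55\right) T{\left(g{\left(4,6 \right)},3 \right)} = \left(-2 + \left(-185\right)^{2}\right) - \left(-31\right) \left(-55\right) 3 = \left(-2 + 34225\right) - 1705 \cdot 3 = 34223 - 5115 = 29108$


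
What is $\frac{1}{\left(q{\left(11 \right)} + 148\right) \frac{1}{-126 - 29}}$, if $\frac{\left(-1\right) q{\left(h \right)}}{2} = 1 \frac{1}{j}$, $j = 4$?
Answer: $- \frac{62}{59} \approx -1.0508$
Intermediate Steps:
$q{\left(h \right)} = - \frac{1}{2}$ ($q{\left(h \right)} = - 2 \cdot 1 \cdot \frac{1}{4} = \left(-2\right) \frac{1}{4} = - \frac{1}{2}$)
$\frac{1}{\left(q{\left(11 \right)} + 148\right) \frac{1}{-126 - 29}} = \frac{1}{\left(- \frac{1}{2} + 148\right) \frac{1}{-126 - 29}} = \frac{1}{\frac{295}{2} \frac{1}{-155}} = \frac{1}{\frac{295}{2} \left(- \frac{1}{155}\right)} = \frac{1}{- \frac{59}{62}} = - \frac{62}{59}$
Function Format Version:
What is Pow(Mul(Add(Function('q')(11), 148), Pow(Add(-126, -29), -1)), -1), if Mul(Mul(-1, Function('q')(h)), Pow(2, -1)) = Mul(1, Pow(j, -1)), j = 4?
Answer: Rational(-62, 59) ≈ -1.0508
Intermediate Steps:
Function('q')(h) = Rational(-1, 2) (Function('q')(h) = Mul(-2, Mul(1, Pow(4, -1))) = Mul(-2, Mul(1, Rational(1, 4))) = Mul(-2, Rational(1, 4)) = Rational(-1, 2))
Pow(Mul(Add(Function('q')(11), 148), Pow(Add(-126, -29), -1)), -1) = Pow(Mul(Add(Rational(-1, 2), 148), Pow(Add(-126, -29), -1)), -1) = Pow(Mul(Rational(295, 2), Pow(-155, -1)), -1) = Pow(Mul(Rational(295, 2), Rational(-1, 155)), -1) = Pow(Rational(-59, 62), -1) = Rational(-62, 59)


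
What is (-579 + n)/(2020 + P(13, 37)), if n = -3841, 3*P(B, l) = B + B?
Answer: -390/179 ≈ -2.1788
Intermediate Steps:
P(B, l) = 2*B/3 (P(B, l) = (B + B)/3 = (2*B)/3 = 2*B/3)
(-579 + n)/(2020 + P(13, 37)) = (-579 - 3841)/(2020 + (⅔)*13) = -4420/(2020 + 26/3) = -4420/6086/3 = -4420*3/6086 = -390/179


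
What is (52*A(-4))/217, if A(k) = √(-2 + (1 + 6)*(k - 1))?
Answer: 52*I*√37/217 ≈ 1.4576*I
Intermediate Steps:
A(k) = √(-9 + 7*k) (A(k) = √(-2 + 7*(-1 + k)) = √(-2 + (-7 + 7*k)) = √(-9 + 7*k))
(52*A(-4))/217 = (52*√(-9 + 7*(-4)))/217 = (52*√(-9 - 28))*(1/217) = (52*√(-37))*(1/217) = (52*(I*√37))*(1/217) = (52*I*√37)*(1/217) = 52*I*√37/217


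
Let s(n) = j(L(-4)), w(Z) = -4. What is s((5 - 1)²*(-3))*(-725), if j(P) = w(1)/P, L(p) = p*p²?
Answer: -725/16 ≈ -45.313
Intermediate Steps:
L(p) = p³
j(P) = -4/P
s(n) = 1/16 (s(n) = -4/((-4)³) = -4/(-64) = -4*(-1/64) = 1/16)
s((5 - 1)²*(-3))*(-725) = (1/16)*(-725) = -725/16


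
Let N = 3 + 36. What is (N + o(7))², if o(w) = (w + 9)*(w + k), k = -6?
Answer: 3025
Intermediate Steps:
N = 39
o(w) = (-6 + w)*(9 + w) (o(w) = (w + 9)*(w - 6) = (9 + w)*(-6 + w) = (-6 + w)*(9 + w))
(N + o(7))² = (39 + (-54 + 7² + 3*7))² = (39 + (-54 + 49 + 21))² = (39 + 16)² = 55² = 3025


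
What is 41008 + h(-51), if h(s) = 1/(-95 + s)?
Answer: 5987167/146 ≈ 41008.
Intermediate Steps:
41008 + h(-51) = 41008 + 1/(-95 - 51) = 41008 + 1/(-146) = 41008 - 1/146 = 5987167/146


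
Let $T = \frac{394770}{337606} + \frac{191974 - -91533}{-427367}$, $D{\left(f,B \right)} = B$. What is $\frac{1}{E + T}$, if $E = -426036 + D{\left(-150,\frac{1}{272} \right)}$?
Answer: $- \frac{19622306222672}{8359798854012593163} \approx -2.3472 \cdot 10^{-6}$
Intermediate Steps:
$E = - \frac{115881791}{272}$ ($E = -426036 + \frac{1}{272} = - \frac{115881791}{272} \approx -4.2604 \cdot 10^{5}$)
$T = \frac{36499003174}{72140831701}$ ($T = 394770 \cdot \frac{1}{337606} + \left(191974 + 91533\right) \left(- \frac{1}{427367}\right) = \frac{197385}{168803} + 283507 \left(- \frac{1}{427367}\right) = \frac{197385}{168803} - \frac{283507}{427367} = \frac{36499003174}{72140831701} \approx 0.50594$)
$\frac{1}{E + T} = \frac{1}{- \frac{115881791}{272} + \frac{36499003174}{72140831701}} = \frac{1}{- \frac{8359798854012593163}{19622306222672}} = - \frac{19622306222672}{8359798854012593163}$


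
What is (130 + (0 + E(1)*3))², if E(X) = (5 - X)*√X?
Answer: 20164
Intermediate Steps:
E(X) = √X*(5 - X)
(130 + (0 + E(1)*3))² = (130 + (0 + (√1*(5 - 1*1))*3))² = (130 + (0 + (1*(5 - 1))*3))² = (130 + (0 + (1*4)*3))² = (130 + (0 + 4*3))² = (130 + (0 + 12))² = (130 + 12)² = 142² = 20164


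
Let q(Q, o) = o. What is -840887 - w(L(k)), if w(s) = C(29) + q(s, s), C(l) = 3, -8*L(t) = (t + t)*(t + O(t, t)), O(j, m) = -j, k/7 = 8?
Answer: -840890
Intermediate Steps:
k = 56 (k = 7*8 = 56)
L(t) = 0 (L(t) = -(t + t)*(t - t)/8 = -2*t*0/8 = -⅛*0 = 0)
w(s) = 3 + s
-840887 - w(L(k)) = -840887 - (3 + 0) = -840887 - 1*3 = -840887 - 3 = -840890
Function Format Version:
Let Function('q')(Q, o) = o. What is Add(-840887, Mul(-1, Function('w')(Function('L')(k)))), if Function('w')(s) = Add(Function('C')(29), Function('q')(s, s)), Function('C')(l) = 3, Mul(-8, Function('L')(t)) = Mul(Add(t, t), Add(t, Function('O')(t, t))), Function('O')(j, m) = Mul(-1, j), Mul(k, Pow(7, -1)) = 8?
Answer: -840890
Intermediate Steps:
k = 56 (k = Mul(7, 8) = 56)
Function('L')(t) = 0 (Function('L')(t) = Mul(Rational(-1, 8), Mul(Add(t, t), Add(t, Mul(-1, t)))) = Mul(Rational(-1, 8), Mul(Mul(2, t), 0)) = Mul(Rational(-1, 8), 0) = 0)
Function('w')(s) = Add(3, s)
Add(-840887, Mul(-1, Function('w')(Function('L')(k)))) = Add(-840887, Mul(-1, Add(3, 0))) = Add(-840887, Mul(-1, 3)) = Add(-840887, -3) = -840890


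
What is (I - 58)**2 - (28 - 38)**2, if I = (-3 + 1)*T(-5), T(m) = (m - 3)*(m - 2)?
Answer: 28800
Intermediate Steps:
T(m) = (-3 + m)*(-2 + m)
I = -112 (I = (-3 + 1)*(6 + (-5)**2 - 5*(-5)) = -2*(6 + 25 + 25) = -2*56 = -112)
(I - 58)**2 - (28 - 38)**2 = (-112 - 58)**2 - (28 - 38)**2 = (-170)**2 - 1*(-10)**2 = 28900 - 1*100 = 28900 - 100 = 28800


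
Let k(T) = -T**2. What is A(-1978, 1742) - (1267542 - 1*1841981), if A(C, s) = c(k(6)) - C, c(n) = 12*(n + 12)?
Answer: 576129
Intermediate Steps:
c(n) = 144 + 12*n (c(n) = 12*(12 + n) = 144 + 12*n)
A(C, s) = -288 - C (A(C, s) = (144 + 12*(-1*6**2)) - C = (144 + 12*(-1*36)) - C = (144 + 12*(-36)) - C = (144 - 432) - C = -288 - C)
A(-1978, 1742) - (1267542 - 1*1841981) = (-288 - 1*(-1978)) - (1267542 - 1*1841981) = (-288 + 1978) - (1267542 - 1841981) = 1690 - 1*(-574439) = 1690 + 574439 = 576129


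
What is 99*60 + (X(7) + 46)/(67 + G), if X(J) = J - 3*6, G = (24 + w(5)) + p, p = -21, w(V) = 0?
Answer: 11881/2 ≈ 5940.5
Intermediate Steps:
G = 3 (G = (24 + 0) - 21 = 24 - 21 = 3)
X(J) = -18 + J (X(J) = J - 18 = -18 + J)
99*60 + (X(7) + 46)/(67 + G) = 99*60 + ((-18 + 7) + 46)/(67 + 3) = 5940 + (-11 + 46)/70 = 5940 + 35*(1/70) = 5940 + ½ = 11881/2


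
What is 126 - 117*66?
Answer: -7596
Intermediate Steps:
126 - 117*66 = 126 - 7722 = -7596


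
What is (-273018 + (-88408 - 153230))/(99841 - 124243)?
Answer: 85776/4067 ≈ 21.091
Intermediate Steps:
(-273018 + (-88408 - 153230))/(99841 - 124243) = (-273018 - 241638)/(-24402) = -514656*(-1/24402) = 85776/4067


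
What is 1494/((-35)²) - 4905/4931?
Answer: 1358289/6040475 ≈ 0.22486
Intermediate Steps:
1494/((-35)²) - 4905/4931 = 1494/1225 - 4905*1/4931 = 1494*(1/1225) - 4905/4931 = 1494/1225 - 4905/4931 = 1358289/6040475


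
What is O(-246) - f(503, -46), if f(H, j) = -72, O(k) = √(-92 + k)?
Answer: 72 + 13*I*√2 ≈ 72.0 + 18.385*I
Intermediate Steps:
O(-246) - f(503, -46) = √(-92 - 246) - 1*(-72) = √(-338) + 72 = 13*I*√2 + 72 = 72 + 13*I*√2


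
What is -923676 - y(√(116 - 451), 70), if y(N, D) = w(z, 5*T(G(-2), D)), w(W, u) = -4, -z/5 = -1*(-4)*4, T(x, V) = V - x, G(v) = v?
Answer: -923672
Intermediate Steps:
z = -80 (z = -5*(-1*(-4))*4 = -20*4 = -5*16 = -80)
y(N, D) = -4
-923676 - y(√(116 - 451), 70) = -923676 - 1*(-4) = -923676 + 4 = -923672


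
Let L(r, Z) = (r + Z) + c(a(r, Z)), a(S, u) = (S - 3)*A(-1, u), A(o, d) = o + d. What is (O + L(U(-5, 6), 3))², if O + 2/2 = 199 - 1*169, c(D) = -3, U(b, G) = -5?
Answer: 576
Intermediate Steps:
A(o, d) = d + o
a(S, u) = (-1 + u)*(-3 + S) (a(S, u) = (S - 3)*(u - 1) = (-3 + S)*(-1 + u) = (-1 + u)*(-3 + S))
L(r, Z) = -3 + Z + r (L(r, Z) = (r + Z) - 3 = (Z + r) - 3 = -3 + Z + r)
O = 29 (O = -1 + (199 - 1*169) = -1 + (199 - 169) = -1 + 30 = 29)
(O + L(U(-5, 6), 3))² = (29 + (-3 + 3 - 5))² = (29 - 5)² = 24² = 576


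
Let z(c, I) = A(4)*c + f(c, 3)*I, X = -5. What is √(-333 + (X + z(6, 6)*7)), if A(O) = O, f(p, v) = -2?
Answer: I*√254 ≈ 15.937*I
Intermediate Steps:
z(c, I) = -2*I + 4*c (z(c, I) = 4*c - 2*I = -2*I + 4*c)
√(-333 + (X + z(6, 6)*7)) = √(-333 + (-5 + (-2*6 + 4*6)*7)) = √(-333 + (-5 + (-12 + 24)*7)) = √(-333 + (-5 + 12*7)) = √(-333 + (-5 + 84)) = √(-333 + 79) = √(-254) = I*√254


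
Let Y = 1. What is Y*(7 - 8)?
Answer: -1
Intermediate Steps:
Y*(7 - 8) = 1*(7 - 8) = 1*(-1) = -1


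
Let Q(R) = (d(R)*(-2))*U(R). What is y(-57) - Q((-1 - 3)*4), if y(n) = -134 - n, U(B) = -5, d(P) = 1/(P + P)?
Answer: -1227/16 ≈ -76.688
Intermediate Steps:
d(P) = 1/(2*P)
Q(R) = 5/R (Q(R) = ((1/(2*R))*(-2))*(-5) = -1/R*(-5) = 5/R)
y(-57) - Q((-1 - 3)*4) = (-134 - 1*(-57)) - 5/((-1 - 3)*4) = (-134 + 57) - 5/((-4*4)) = -77 - 5/(-16) = -77 - 5*(-1)/16 = -77 - 1*(-5/16) = -77 + 5/16 = -1227/16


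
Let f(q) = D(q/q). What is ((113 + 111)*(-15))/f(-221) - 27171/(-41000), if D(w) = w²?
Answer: -137732829/41000 ≈ -3359.3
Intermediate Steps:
f(q) = 1 (f(q) = (q/q)² = 1² = 1)
((113 + 111)*(-15))/f(-221) - 27171/(-41000) = ((113 + 111)*(-15))/1 - 27171/(-41000) = (224*(-15))*1 - 27171*(-1/41000) = -3360*1 + 27171/41000 = -3360 + 27171/41000 = -137732829/41000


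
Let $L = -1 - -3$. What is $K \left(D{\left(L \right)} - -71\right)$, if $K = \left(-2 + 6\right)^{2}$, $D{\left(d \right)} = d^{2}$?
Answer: $1200$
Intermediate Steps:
$L = 2$ ($L = -1 + 3 = 2$)
$K = 16$ ($K = 4^{2} = 16$)
$K \left(D{\left(L \right)} - -71\right) = 16 \left(2^{2} - -71\right) = 16 \left(4 + 71\right) = 16 \cdot 75 = 1200$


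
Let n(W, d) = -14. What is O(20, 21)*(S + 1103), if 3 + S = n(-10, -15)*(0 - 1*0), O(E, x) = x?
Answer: 23100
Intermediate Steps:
S = -3 (S = -3 - 14*(0 - 1*0) = -3 - 14*(0 + 0) = -3 - 14*0 = -3 + 0 = -3)
O(20, 21)*(S + 1103) = 21*(-3 + 1103) = 21*1100 = 23100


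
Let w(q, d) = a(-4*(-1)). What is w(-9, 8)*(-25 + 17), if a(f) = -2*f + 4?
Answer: 32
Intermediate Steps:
a(f) = 4 - 2*f
w(q, d) = -4 (w(q, d) = 4 - (-8)*(-1) = 4 - 2*4 = 4 - 8 = -4)
w(-9, 8)*(-25 + 17) = -4*(-25 + 17) = -4*(-8) = 32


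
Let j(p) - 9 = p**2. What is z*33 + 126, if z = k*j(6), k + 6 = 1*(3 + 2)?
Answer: -1359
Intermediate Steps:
j(p) = 9 + p**2
k = -1 (k = -6 + 1*(3 + 2) = -6 + 1*5 = -6 + 5 = -1)
z = -45 (z = -(9 + 6**2) = -(9 + 36) = -1*45 = -45)
z*33 + 126 = -45*33 + 126 = -1485 + 126 = -1359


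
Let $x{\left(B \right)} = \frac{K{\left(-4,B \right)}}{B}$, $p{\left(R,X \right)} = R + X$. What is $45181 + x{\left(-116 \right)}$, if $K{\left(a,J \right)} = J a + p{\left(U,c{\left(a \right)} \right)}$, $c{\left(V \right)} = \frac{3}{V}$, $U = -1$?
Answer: $\frac{20962135}{464} \approx 45177.0$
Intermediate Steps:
$K{\left(a,J \right)} = -1 + \frac{3}{a} + J a$ ($K{\left(a,J \right)} = J a - \left(1 - \frac{3}{a}\right) = -1 + \frac{3}{a} + J a$)
$x{\left(B \right)} = \frac{- \frac{7}{4} - 4 B}{B}$ ($x{\left(B \right)} = \frac{-1 + \frac{3}{-4} + B \left(-4\right)}{B} = \frac{-1 + 3 \left(- \frac{1}{4}\right) - 4 B}{B} = \frac{-1 - \frac{3}{4} - 4 B}{B} = \frac{- \frac{7}{4} - 4 B}{B}$)
$45181 + x{\left(-116 \right)} = 45181 - \left(4 + \frac{7}{4 \left(-116\right)}\right) = 45181 - \frac{1849}{464} = \frac{20962135}{464}$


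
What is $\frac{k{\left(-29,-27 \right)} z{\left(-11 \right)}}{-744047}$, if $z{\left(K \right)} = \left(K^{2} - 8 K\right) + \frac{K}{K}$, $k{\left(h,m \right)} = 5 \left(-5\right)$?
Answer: $\frac{5250}{744047} \approx 0.007056$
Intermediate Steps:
$k{\left(h,m \right)} = -25$
$z{\left(K \right)} = 1 + K^{2} - 8 K$ ($z{\left(K \right)} = \left(K^{2} - 8 K\right) + 1 = 1 + K^{2} - 8 K$)
$\frac{k{\left(-29,-27 \right)} z{\left(-11 \right)}}{-744047} = \frac{\left(-25\right) \left(1 + \left(-11\right)^{2} - -88\right)}{-744047} = - 25 \left(1 + 121 + 88\right) \left(- \frac{1}{744047}\right) = \left(-25\right) 210 \left(- \frac{1}{744047}\right) = \left(-5250\right) \left(- \frac{1}{744047}\right) = \frac{5250}{744047}$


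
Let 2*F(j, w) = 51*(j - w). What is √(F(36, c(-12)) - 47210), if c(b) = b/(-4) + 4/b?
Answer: 2*I*√11590 ≈ 215.31*I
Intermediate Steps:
c(b) = 4/b - b/4 (c(b) = b*(-¼) + 4/b = -b/4 + 4/b = 4/b - b/4)
F(j, w) = -51*w/2 + 51*j/2 (F(j, w) = (51*(j - w))/2 = (-51*w + 51*j)/2 = -51*w/2 + 51*j/2)
√(F(36, c(-12)) - 47210) = √((-51*(4/(-12) - ¼*(-12))/2 + (51/2)*36) - 47210) = √((-51*(4*(-1/12) + 3)/2 + 918) - 47210) = √((-51*(-⅓ + 3)/2 + 918) - 47210) = √((-51/2*8/3 + 918) - 47210) = √((-68 + 918) - 47210) = √(850 - 47210) = √(-46360) = 2*I*√11590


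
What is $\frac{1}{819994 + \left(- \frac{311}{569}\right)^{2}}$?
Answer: $\frac{323761}{265482174155} \approx 1.2195 \cdot 10^{-6}$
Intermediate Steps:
$\frac{1}{819994 + \left(- \frac{311}{569}\right)^{2}} = \frac{1}{819994 + \frac{96721}{323761}} = \frac{1}{\frac{265482174155}{323761}} = \frac{323761}{265482174155}$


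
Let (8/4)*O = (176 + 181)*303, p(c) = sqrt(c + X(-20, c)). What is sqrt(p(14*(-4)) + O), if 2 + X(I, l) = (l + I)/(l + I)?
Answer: sqrt(216342 + 4*I*sqrt(57))/2 ≈ 232.56 + 0.016232*I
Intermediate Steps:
X(I, l) = -1 (X(I, l) = -2 + (l + I)/(l + I) = -2 + (I + l)/(I + l) = -2 + 1 = -1)
p(c) = sqrt(-1 + c) (p(c) = sqrt(c - 1) = sqrt(-1 + c))
O = 108171/2 (O = ((176 + 181)*303)/2 = (357*303)/2 = (1/2)*108171 = 108171/2 ≈ 54086.)
sqrt(p(14*(-4)) + O) = sqrt(sqrt(-1 + 14*(-4)) + 108171/2) = sqrt(sqrt(-1 - 56) + 108171/2) = sqrt(sqrt(-57) + 108171/2) = sqrt(I*sqrt(57) + 108171/2) = sqrt(108171/2 + I*sqrt(57))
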